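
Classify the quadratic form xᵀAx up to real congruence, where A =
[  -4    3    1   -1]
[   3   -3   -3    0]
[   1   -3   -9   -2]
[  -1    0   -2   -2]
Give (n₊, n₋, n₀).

step 0: pivot -4 → sign −
step 1: pivot -3/4 → sign −
step 2: pivot -2 → sign −
step 3: pivot -1 → sign −
signature = (0, 4, 0)

Answer: (0, 4, 0)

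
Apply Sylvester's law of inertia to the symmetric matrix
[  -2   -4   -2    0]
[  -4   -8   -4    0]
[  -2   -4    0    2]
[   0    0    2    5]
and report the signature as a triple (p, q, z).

step 0: pivot -2 → sign −
step 1: pivot 2 → sign +
step 2: pivot 3 → sign +
step 3: row/col 3 already zero → sign 0
signature = (2, 1, 1)

Answer: (2, 1, 1)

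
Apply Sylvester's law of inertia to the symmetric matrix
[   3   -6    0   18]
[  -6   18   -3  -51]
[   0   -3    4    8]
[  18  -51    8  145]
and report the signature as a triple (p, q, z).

step 0: pivot 3 → sign +
step 1: pivot 6 → sign +
step 2: pivot 5/2 → sign +
step 3: pivot -3/5 → sign −
signature = (3, 1, 0)

Answer: (3, 1, 0)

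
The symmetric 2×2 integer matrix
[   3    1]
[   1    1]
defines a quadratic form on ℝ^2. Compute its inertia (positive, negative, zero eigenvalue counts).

Answer: (2, 0, 0)

Derivation:
step 0: pivot 3 → sign +
step 1: pivot 2/3 → sign +
signature = (2, 0, 0)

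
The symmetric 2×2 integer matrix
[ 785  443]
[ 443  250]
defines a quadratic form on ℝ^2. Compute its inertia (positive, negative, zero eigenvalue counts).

Answer: (2, 0, 0)

Derivation:
step 0: pivot 785 → sign +
step 1: pivot 1/785 → sign +
signature = (2, 0, 0)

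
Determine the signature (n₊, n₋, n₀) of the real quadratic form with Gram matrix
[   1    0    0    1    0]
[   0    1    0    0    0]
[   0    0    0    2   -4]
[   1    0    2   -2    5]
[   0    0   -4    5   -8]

step 0: pivot 1 → sign +
step 1: pivot 1 → sign +
step 2: pivot -3 → sign −
step 3: pivot 4/3 → sign +
step 4: row/col 4 already zero → sign 0
signature = (3, 1, 1)

Answer: (3, 1, 1)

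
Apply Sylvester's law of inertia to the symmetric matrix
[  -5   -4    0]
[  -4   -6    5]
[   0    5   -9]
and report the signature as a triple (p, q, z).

step 0: pivot -5 → sign −
step 1: pivot -14/5 → sign −
step 2: pivot -1/14 → sign −
signature = (0, 3, 0)

Answer: (0, 3, 0)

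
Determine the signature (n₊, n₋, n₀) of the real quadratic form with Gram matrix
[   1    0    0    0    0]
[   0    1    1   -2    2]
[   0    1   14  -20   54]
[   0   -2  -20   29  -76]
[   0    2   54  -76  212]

step 0: pivot 1 → sign +
step 1: pivot 1 → sign +
step 2: pivot 13 → sign +
step 3: pivot 1/13 → sign +
step 4: row/col 4 already zero → sign 0
signature = (4, 0, 1)

Answer: (4, 0, 1)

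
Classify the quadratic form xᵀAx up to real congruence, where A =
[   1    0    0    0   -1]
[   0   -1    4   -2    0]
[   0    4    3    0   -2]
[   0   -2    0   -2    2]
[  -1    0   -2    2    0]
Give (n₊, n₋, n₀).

Answer: (2, 3, 0)

Derivation:
step 0: pivot 1 → sign +
step 1: pivot -1 → sign −
step 2: pivot 19 → sign +
step 3: pivot -26/19 → sign −
step 4: pivot -3/13 → sign −
signature = (2, 3, 0)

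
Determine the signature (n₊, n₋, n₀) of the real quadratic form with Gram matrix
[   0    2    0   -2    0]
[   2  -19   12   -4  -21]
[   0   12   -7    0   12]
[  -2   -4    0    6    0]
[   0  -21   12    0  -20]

Answer: (2, 3, 0)

Derivation:
step 0: pivot -19 → sign −
step 1: pivot 4/19 → sign +
step 2: pivot -7 → sign −
step 3: pivot -3/7 → sign −
step 4: pivot 1 → sign +
signature = (2, 3, 0)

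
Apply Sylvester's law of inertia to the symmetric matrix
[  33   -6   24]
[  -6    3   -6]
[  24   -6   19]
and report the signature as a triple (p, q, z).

Answer: (3, 0, 0)

Derivation:
step 0: pivot 33 → sign +
step 1: pivot 21/11 → sign +
step 2: pivot 1/7 → sign +
signature = (3, 0, 0)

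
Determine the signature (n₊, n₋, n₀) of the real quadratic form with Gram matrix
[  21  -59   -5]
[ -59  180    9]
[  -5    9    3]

step 0: pivot 21 → sign +
step 1: pivot 299/21 → sign +
step 2: pivot 6/299 → sign +
signature = (3, 0, 0)

Answer: (3, 0, 0)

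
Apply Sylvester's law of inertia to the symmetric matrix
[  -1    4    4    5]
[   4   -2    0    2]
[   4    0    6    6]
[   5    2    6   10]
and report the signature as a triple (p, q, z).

Answer: (3, 1, 0)

Derivation:
step 0: pivot -1 → sign −
step 1: pivot 14 → sign +
step 2: pivot 26/7 → sign +
step 3: pivot 3/13 → sign +
signature = (3, 1, 0)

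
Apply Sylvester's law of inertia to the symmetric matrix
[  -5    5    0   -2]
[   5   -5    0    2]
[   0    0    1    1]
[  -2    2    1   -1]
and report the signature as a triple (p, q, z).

Answer: (1, 2, 1)

Derivation:
step 0: pivot -5 → sign −
step 1: pivot 1 → sign +
step 2: pivot -6/5 → sign −
step 3: row/col 3 already zero → sign 0
signature = (1, 2, 1)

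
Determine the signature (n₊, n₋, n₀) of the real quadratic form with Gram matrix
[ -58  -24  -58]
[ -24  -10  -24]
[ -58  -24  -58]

Answer: (0, 2, 1)

Derivation:
step 0: pivot -58 → sign −
step 1: pivot -2/29 → sign −
step 2: row/col 2 already zero → sign 0
signature = (0, 2, 1)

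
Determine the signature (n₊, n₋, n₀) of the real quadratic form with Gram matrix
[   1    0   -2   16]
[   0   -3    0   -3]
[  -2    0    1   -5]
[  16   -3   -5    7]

Answer: (1, 3, 0)

Derivation:
step 0: pivot 1 → sign +
step 1: pivot -3 → sign −
step 2: pivot -3 → sign −
step 3: pivot -3 → sign −
signature = (1, 3, 0)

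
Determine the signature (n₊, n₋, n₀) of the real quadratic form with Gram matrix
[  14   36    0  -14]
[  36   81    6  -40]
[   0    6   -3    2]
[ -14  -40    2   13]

Answer: (3, 1, 0)

Derivation:
step 0: pivot 14 → sign +
step 1: pivot -81/7 → sign −
step 2: pivot 1/9 → sign +
step 3: pivot 1/3 → sign +
signature = (3, 1, 0)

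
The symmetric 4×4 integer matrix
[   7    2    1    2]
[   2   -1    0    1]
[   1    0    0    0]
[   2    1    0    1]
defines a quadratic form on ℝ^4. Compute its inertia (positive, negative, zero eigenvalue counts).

step 0: pivot 7 → sign +
step 1: pivot -11/7 → sign −
step 2: pivot -1/11 → sign −
step 3: pivot 2 → sign +
signature = (2, 2, 0)

Answer: (2, 2, 0)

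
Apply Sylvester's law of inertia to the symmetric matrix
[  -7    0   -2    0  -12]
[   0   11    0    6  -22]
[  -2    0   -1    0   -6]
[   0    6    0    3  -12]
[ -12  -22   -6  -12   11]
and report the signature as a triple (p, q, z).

Answer: (2, 3, 0)

Derivation:
step 0: pivot -7 → sign −
step 1: pivot 11 → sign +
step 2: pivot -3/7 → sign −
step 3: pivot -3/11 → sign −
step 4: pivot 3 → sign +
signature = (2, 3, 0)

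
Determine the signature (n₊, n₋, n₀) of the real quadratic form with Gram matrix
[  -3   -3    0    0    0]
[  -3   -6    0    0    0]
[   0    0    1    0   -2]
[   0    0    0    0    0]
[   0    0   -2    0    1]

Answer: (1, 3, 1)

Derivation:
step 0: pivot -3 → sign −
step 1: pivot -3 → sign −
step 2: pivot 1 → sign +
step 3: pivot -3 → sign −
step 4: row/col 4 already zero → sign 0
signature = (1, 3, 1)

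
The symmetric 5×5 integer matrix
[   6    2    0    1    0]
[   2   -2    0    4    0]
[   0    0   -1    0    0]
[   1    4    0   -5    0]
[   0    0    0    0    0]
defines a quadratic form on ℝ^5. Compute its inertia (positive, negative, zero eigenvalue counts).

Answer: (1, 3, 1)

Derivation:
step 0: pivot 6 → sign +
step 1: pivot -8/3 → sign −
step 2: pivot -1 → sign −
step 3: pivot -1/8 → sign −
step 4: row/col 4 already zero → sign 0
signature = (1, 3, 1)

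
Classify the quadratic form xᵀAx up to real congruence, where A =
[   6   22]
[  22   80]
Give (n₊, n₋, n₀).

step 0: pivot 6 → sign +
step 1: pivot -2/3 → sign −
signature = (1, 1, 0)

Answer: (1, 1, 0)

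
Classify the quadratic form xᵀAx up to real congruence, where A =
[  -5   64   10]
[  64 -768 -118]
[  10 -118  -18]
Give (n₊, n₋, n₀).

step 0: pivot -5 → sign −
step 1: pivot 256/5 → sign +
step 2: pivot 3/64 → sign +
signature = (2, 1, 0)

Answer: (2, 1, 0)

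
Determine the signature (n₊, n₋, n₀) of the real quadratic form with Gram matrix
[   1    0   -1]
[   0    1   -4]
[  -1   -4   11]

Answer: (2, 1, 0)

Derivation:
step 0: pivot 1 → sign +
step 1: pivot 1 → sign +
step 2: pivot -6 → sign −
signature = (2, 1, 0)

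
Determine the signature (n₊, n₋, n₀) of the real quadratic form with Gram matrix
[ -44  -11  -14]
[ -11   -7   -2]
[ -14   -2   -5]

Answer: (0, 3, 0)

Derivation:
step 0: pivot -44 → sign −
step 1: pivot -17/4 → sign −
step 2: pivot -3/187 → sign −
signature = (0, 3, 0)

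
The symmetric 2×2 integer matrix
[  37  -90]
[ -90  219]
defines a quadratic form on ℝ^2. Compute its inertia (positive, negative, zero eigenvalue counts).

step 0: pivot 37 → sign +
step 1: pivot 3/37 → sign +
signature = (2, 0, 0)

Answer: (2, 0, 0)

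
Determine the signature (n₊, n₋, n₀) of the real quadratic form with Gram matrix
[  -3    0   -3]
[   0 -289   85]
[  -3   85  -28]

step 0: pivot -3 → sign −
step 1: pivot -289 → sign −
step 2: row/col 2 already zero → sign 0
signature = (0, 2, 1)

Answer: (0, 2, 1)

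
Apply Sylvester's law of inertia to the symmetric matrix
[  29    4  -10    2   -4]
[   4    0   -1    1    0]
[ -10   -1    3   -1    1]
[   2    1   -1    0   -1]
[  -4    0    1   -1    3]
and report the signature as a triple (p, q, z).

step 0: pivot 29 → sign +
step 1: pivot -16/29 → sign −
step 2: pivot -3/16 → sign −
step 3: pivot 1 → sign +
step 4: pivot 3 → sign +
signature = (3, 2, 0)

Answer: (3, 2, 0)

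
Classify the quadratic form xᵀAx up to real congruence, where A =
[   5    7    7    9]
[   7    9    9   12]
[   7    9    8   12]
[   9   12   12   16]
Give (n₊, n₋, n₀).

Answer: (2, 2, 0)

Derivation:
step 0: pivot 5 → sign +
step 1: pivot -4/5 → sign −
step 2: pivot -1 → sign −
step 3: pivot 1/4 → sign +
signature = (2, 2, 0)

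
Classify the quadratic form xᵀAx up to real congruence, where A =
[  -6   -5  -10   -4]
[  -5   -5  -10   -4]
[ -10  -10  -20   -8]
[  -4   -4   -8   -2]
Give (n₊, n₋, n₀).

Answer: (1, 2, 1)

Derivation:
step 0: pivot -6 → sign −
step 1: pivot -5/6 → sign −
step 2: pivot 6/5 → sign +
step 3: row/col 3 already zero → sign 0
signature = (1, 2, 1)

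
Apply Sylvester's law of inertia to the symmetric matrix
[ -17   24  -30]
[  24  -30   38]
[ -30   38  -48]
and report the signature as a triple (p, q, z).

step 0: pivot -17 → sign −
step 1: pivot 66/17 → sign +
step 2: pivot 2/33 → sign +
signature = (2, 1, 0)

Answer: (2, 1, 0)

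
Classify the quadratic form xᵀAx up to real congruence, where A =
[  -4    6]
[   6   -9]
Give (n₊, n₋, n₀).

Answer: (0, 1, 1)

Derivation:
step 0: pivot -4 → sign −
step 1: row/col 1 already zero → sign 0
signature = (0, 1, 1)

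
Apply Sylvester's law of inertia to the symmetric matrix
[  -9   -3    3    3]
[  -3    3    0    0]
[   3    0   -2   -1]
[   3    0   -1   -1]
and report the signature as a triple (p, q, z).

step 0: pivot -9 → sign −
step 1: pivot 4 → sign +
step 2: pivot -5/4 → sign −
step 3: pivot -1/5 → sign −
signature = (1, 3, 0)

Answer: (1, 3, 0)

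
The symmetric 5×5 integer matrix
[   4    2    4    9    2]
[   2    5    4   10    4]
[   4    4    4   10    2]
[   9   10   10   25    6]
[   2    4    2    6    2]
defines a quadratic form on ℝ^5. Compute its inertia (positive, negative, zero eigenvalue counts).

step 0: pivot 4 → sign +
step 1: pivot 4 → sign +
step 2: pivot -1 → sign −
step 3: pivot 1/4 → sign +
step 4: pivot 1 → sign +
signature = (4, 1, 0)

Answer: (4, 1, 0)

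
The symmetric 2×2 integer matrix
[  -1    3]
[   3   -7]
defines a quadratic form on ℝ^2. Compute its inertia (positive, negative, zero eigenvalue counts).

Answer: (1, 1, 0)

Derivation:
step 0: pivot -1 → sign −
step 1: pivot 2 → sign +
signature = (1, 1, 0)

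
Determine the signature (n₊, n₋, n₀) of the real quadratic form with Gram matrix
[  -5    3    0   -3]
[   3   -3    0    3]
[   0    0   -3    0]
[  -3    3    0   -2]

Answer: (1, 3, 0)

Derivation:
step 0: pivot -5 → sign −
step 1: pivot -6/5 → sign −
step 2: pivot -3 → sign −
step 3: pivot 1 → sign +
signature = (1, 3, 0)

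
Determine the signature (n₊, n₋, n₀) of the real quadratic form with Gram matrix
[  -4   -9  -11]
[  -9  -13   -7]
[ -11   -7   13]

Answer: (1, 2, 0)

Derivation:
step 0: pivot -4 → sign −
step 1: pivot 29/4 → sign +
step 2: pivot -6/29 → sign −
signature = (1, 2, 0)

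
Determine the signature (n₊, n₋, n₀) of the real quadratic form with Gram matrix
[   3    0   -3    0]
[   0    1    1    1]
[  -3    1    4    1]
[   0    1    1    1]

Answer: (2, 0, 2)

Derivation:
step 0: pivot 3 → sign +
step 1: pivot 1 → sign +
step 2: row/col 2 already zero → sign 0
step 3: row/col 3 already zero → sign 0
signature = (2, 0, 2)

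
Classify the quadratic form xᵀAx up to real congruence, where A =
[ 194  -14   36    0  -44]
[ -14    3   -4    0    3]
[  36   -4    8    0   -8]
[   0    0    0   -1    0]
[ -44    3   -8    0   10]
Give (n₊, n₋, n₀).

step 0: pivot 194 → sign +
step 1: pivot 193/97 → sign +
step 2: pivot 64/193 → sign +
step 3: pivot -1 → sign −
step 4: row/col 4 already zero → sign 0
signature = (3, 1, 1)

Answer: (3, 1, 1)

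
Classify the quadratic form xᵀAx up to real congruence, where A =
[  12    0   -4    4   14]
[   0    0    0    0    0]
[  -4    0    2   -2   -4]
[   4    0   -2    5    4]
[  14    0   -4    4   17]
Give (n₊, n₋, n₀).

Answer: (3, 0, 2)

Derivation:
step 0: pivot 12 → sign +
step 1: pivot 2/3 → sign +
step 2: pivot 3 → sign +
step 3: row/col 3 already zero → sign 0
step 4: row/col 4 already zero → sign 0
signature = (3, 0, 2)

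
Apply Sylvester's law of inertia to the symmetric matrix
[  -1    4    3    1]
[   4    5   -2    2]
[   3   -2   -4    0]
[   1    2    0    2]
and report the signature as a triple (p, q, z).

step 0: pivot -1 → sign −
step 1: pivot 21 → sign +
step 2: pivot 5/21 → sign +
step 3: pivot 6/5 → sign +
signature = (3, 1, 0)

Answer: (3, 1, 0)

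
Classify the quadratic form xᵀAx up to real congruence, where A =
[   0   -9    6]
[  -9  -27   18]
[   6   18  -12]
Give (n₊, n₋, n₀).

step 0: pivot -27 → sign −
step 1: pivot 3 → sign +
step 2: row/col 2 already zero → sign 0
signature = (1, 1, 1)

Answer: (1, 1, 1)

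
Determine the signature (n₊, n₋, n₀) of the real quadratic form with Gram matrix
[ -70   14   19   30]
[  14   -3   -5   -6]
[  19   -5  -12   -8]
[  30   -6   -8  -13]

Answer: (1, 3, 0)

Derivation:
step 0: pivot -70 → sign −
step 1: pivot -1/5 → sign −
step 2: pivot 5/14 → sign +
step 3: pivot -1/5 → sign −
signature = (1, 3, 0)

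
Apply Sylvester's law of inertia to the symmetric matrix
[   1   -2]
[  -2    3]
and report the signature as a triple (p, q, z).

step 0: pivot 1 → sign +
step 1: pivot -1 → sign −
signature = (1, 1, 0)

Answer: (1, 1, 0)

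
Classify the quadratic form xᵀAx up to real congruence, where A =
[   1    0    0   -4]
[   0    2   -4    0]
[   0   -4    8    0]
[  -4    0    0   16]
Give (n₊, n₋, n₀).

Answer: (2, 0, 2)

Derivation:
step 0: pivot 1 → sign +
step 1: pivot 2 → sign +
step 2: row/col 2 already zero → sign 0
step 3: row/col 3 already zero → sign 0
signature = (2, 0, 2)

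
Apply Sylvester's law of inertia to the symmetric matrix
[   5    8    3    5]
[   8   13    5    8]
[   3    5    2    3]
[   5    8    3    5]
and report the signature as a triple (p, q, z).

Answer: (2, 0, 2)

Derivation:
step 0: pivot 5 → sign +
step 1: pivot 1/5 → sign +
step 2: row/col 2 already zero → sign 0
step 3: row/col 3 already zero → sign 0
signature = (2, 0, 2)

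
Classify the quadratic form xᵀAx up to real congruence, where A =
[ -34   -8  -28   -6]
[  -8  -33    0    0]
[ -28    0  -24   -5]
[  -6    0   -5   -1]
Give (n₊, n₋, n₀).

step 0: pivot -34 → sign −
step 1: pivot -529/17 → sign −
step 2: pivot 240/529 → sign +
step 3: pivot -1/240 → sign −
signature = (1, 3, 0)

Answer: (1, 3, 0)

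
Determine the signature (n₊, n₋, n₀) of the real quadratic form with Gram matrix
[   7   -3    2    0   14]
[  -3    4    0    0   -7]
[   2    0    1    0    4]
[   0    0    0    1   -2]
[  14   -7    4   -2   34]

step 0: pivot 7 → sign +
step 1: pivot 19/7 → sign +
step 2: pivot 3/19 → sign +
step 3: pivot 1 → sign +
step 4: pivot 1 → sign +
signature = (5, 0, 0)

Answer: (5, 0, 0)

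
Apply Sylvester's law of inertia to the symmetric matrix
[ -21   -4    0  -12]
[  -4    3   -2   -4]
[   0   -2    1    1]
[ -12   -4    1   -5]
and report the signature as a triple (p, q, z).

Answer: (2, 2, 0)

Derivation:
step 0: pivot -21 → sign −
step 1: pivot 79/21 → sign +
step 2: pivot -5/79 → sign −
step 3: pivot 6/5 → sign +
signature = (2, 2, 0)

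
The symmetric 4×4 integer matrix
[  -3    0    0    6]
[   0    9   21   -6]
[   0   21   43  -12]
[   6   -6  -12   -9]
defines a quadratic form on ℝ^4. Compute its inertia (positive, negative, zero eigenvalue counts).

Answer: (1, 3, 0)

Derivation:
step 0: pivot -3 → sign −
step 1: pivot 9 → sign +
step 2: pivot -6 → sign −
step 3: pivot -1/3 → sign −
signature = (1, 3, 0)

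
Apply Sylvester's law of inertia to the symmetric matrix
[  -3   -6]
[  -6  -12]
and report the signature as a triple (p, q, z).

Answer: (0, 1, 1)

Derivation:
step 0: pivot -3 → sign −
step 1: row/col 1 already zero → sign 0
signature = (0, 1, 1)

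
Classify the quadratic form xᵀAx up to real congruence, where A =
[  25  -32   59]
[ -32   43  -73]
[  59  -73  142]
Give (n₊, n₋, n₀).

Answer: (2, 1, 0)

Derivation:
step 0: pivot 25 → sign +
step 1: pivot 51/25 → sign +
step 2: pivot -6/17 → sign −
signature = (2, 1, 0)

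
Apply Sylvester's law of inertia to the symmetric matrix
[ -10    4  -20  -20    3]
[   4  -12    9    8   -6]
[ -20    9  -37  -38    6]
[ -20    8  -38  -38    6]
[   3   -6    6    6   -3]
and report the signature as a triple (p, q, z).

step 0: pivot -10 → sign −
step 1: pivot -52/5 → sign −
step 2: pivot 161/52 → sign +
step 3: pivot 114/161 → sign +
step 4: pivot -3/38 → sign −
signature = (2, 3, 0)

Answer: (2, 3, 0)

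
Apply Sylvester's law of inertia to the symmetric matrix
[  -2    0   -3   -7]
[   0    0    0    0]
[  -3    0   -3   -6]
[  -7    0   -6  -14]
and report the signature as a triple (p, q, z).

Answer: (1, 2, 1)

Derivation:
step 0: pivot -2 → sign −
step 1: pivot 3/2 → sign +
step 2: pivot -3 → sign −
step 3: row/col 3 already zero → sign 0
signature = (1, 2, 1)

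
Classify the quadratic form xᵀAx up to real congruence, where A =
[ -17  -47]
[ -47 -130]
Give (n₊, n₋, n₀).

Answer: (0, 2, 0)

Derivation:
step 0: pivot -17 → sign −
step 1: pivot -1/17 → sign −
signature = (0, 2, 0)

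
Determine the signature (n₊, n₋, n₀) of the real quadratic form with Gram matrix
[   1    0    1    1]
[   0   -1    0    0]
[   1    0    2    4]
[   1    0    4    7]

step 0: pivot 1 → sign +
step 1: pivot -1 → sign −
step 2: pivot 1 → sign +
step 3: pivot -3 → sign −
signature = (2, 2, 0)

Answer: (2, 2, 0)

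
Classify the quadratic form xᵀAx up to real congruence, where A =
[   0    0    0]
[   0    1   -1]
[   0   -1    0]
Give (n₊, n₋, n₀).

Answer: (1, 1, 1)

Derivation:
step 0: pivot 1 → sign +
step 1: pivot -1 → sign −
step 2: row/col 2 already zero → sign 0
signature = (1, 1, 1)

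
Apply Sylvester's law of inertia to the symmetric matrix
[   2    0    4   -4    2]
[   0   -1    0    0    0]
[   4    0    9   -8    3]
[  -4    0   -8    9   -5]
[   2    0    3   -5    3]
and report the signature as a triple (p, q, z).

step 0: pivot 2 → sign +
step 1: pivot -1 → sign −
step 2: pivot 1 → sign +
step 3: pivot 1 → sign +
step 4: pivot -1 → sign −
signature = (3, 2, 0)

Answer: (3, 2, 0)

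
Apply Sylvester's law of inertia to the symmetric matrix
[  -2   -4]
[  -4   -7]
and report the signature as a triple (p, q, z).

Answer: (1, 1, 0)

Derivation:
step 0: pivot -2 → sign −
step 1: pivot 1 → sign +
signature = (1, 1, 0)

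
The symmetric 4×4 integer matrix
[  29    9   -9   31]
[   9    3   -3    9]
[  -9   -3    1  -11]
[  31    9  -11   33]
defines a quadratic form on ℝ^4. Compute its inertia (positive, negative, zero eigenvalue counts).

Answer: (2, 1, 1)

Derivation:
step 0: pivot 29 → sign +
step 1: pivot 6/29 → sign +
step 2: pivot -2 → sign −
step 3: row/col 3 already zero → sign 0
signature = (2, 1, 1)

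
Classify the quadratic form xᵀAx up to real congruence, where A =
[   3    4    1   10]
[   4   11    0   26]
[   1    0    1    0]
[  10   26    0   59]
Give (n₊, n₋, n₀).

step 0: pivot 3 → sign +
step 1: pivot 17/3 → sign +
step 2: pivot 6/17 → sign +
step 3: pivot -3 → sign −
signature = (3, 1, 0)

Answer: (3, 1, 0)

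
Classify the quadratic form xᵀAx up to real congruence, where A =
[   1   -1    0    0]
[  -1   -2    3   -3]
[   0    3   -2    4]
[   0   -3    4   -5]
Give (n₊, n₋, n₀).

step 0: pivot 1 → sign +
step 1: pivot -3 → sign −
step 2: pivot 1 → sign +
step 3: pivot -3 → sign −
signature = (2, 2, 0)

Answer: (2, 2, 0)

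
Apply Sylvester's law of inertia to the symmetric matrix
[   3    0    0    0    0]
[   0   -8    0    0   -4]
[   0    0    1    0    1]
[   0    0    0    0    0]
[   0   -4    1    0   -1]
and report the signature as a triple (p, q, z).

step 0: pivot 3 → sign +
step 1: pivot -8 → sign −
step 2: pivot 1 → sign +
step 3: row/col 3 already zero → sign 0
step 4: row/col 4 already zero → sign 0
signature = (2, 1, 2)

Answer: (2, 1, 2)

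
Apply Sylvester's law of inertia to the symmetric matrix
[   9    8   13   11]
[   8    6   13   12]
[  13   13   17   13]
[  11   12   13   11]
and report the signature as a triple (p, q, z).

Answer: (3, 1, 0)

Derivation:
step 0: pivot 9 → sign +
step 1: pivot -10/9 → sign −
step 2: pivot 1/10 → sign +
step 3: pivot 2 → sign +
signature = (3, 1, 0)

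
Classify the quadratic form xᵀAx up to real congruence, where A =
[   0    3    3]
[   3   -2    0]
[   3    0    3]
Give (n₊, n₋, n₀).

Answer: (2, 1, 0)

Derivation:
step 0: pivot -2 → sign −
step 1: pivot 9/2 → sign +
step 2: pivot 1 → sign +
signature = (2, 1, 0)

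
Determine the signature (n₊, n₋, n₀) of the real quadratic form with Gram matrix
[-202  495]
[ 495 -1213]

Answer: (0, 2, 0)

Derivation:
step 0: pivot -202 → sign −
step 1: pivot -1/202 → sign −
signature = (0, 2, 0)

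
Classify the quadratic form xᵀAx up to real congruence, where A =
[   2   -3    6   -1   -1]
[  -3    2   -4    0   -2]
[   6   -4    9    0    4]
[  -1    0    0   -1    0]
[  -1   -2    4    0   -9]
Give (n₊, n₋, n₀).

step 0: pivot 2 → sign +
step 1: pivot -5/2 → sign −
step 2: pivot 1 → sign +
step 3: pivot -3/5 → sign −
step 4: pivot -1/3 → sign −
signature = (2, 3, 0)

Answer: (2, 3, 0)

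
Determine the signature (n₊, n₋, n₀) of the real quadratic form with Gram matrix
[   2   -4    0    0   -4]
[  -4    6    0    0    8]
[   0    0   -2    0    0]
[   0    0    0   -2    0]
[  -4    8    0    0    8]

step 0: pivot 2 → sign +
step 1: pivot -2 → sign −
step 2: pivot -2 → sign −
step 3: pivot -2 → sign −
step 4: row/col 4 already zero → sign 0
signature = (1, 3, 1)

Answer: (1, 3, 1)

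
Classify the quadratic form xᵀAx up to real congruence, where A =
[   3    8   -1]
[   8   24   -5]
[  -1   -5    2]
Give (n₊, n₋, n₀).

Answer: (2, 1, 0)

Derivation:
step 0: pivot 3 → sign +
step 1: pivot 8/3 → sign +
step 2: pivot -3/8 → sign −
signature = (2, 1, 0)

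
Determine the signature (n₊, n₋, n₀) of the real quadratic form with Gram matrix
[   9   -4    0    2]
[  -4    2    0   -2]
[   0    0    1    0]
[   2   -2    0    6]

step 0: pivot 9 → sign +
step 1: pivot 2/9 → sign +
step 2: pivot 1 → sign +
step 3: row/col 3 already zero → sign 0
signature = (3, 0, 1)

Answer: (3, 0, 1)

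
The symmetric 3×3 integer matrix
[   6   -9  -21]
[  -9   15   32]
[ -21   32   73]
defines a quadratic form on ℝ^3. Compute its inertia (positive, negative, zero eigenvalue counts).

Answer: (2, 1, 0)

Derivation:
step 0: pivot 6 → sign +
step 1: pivot 3/2 → sign +
step 2: pivot -2/3 → sign −
signature = (2, 1, 0)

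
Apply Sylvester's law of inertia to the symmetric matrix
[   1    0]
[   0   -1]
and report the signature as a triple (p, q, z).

step 0: pivot 1 → sign +
step 1: pivot -1 → sign −
signature = (1, 1, 0)

Answer: (1, 1, 0)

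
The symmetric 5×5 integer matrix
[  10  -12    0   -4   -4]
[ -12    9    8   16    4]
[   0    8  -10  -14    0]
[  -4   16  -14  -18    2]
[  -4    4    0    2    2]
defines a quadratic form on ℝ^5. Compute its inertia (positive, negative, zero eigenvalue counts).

Answer: (3, 2, 0)

Derivation:
step 0: pivot 10 → sign +
step 1: pivot -27/5 → sign −
step 2: pivot 50/27 → sign +
step 3: pivot -6/25 → sign −
step 4: pivot 2/3 → sign +
signature = (3, 2, 0)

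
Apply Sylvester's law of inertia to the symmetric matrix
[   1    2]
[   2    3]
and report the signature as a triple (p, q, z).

Answer: (1, 1, 0)

Derivation:
step 0: pivot 1 → sign +
step 1: pivot -1 → sign −
signature = (1, 1, 0)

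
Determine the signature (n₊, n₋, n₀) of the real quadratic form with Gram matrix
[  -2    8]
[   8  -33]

Answer: (0, 2, 0)

Derivation:
step 0: pivot -2 → sign −
step 1: pivot -1 → sign −
signature = (0, 2, 0)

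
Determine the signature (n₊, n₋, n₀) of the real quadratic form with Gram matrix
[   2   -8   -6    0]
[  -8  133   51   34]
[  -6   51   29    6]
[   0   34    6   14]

Answer: (4, 0, 0)

Derivation:
step 0: pivot 2 → sign +
step 1: pivot 101 → sign +
step 2: pivot 382/101 → sign +
step 3: pivot 6/191 → sign +
signature = (4, 0, 0)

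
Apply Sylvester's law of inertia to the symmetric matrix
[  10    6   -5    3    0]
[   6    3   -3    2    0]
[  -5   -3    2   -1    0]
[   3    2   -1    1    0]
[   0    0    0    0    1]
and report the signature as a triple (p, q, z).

Answer: (3, 2, 0)

Derivation:
step 0: pivot 10 → sign +
step 1: pivot -3/5 → sign −
step 2: pivot -1/2 → sign −
step 3: pivot 2/3 → sign +
step 4: pivot 1 → sign +
signature = (3, 2, 0)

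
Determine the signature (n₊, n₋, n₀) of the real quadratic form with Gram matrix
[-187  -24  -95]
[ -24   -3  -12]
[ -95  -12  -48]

step 0: pivot -187 → sign −
step 1: pivot 15/187 → sign +
step 2: pivot -1/5 → sign −
signature = (1, 2, 0)

Answer: (1, 2, 0)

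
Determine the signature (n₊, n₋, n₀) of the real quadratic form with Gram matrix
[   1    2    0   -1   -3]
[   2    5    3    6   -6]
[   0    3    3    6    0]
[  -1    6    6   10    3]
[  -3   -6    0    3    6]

Answer: (2, 3, 0)

Derivation:
step 0: pivot 1 → sign +
step 1: pivot 1 → sign +
step 2: pivot -6 → sign −
step 3: pivot -1 → sign −
step 4: pivot -3 → sign −
signature = (2, 3, 0)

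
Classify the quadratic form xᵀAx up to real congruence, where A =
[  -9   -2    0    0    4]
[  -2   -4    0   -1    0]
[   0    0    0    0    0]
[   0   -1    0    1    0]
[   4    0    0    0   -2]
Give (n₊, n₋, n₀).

Answer: (1, 3, 1)

Derivation:
step 0: pivot -9 → sign −
step 1: pivot -32/9 → sign −
step 2: pivot 41/32 → sign +
step 3: pivot -2/41 → sign −
step 4: row/col 4 already zero → sign 0
signature = (1, 3, 1)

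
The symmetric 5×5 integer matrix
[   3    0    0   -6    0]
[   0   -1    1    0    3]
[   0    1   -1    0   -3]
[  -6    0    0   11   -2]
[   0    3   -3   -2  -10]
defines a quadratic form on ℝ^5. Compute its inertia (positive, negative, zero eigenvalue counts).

Answer: (2, 2, 1)

Derivation:
step 0: pivot 3 → sign +
step 1: pivot -1 → sign −
step 2: pivot -1 → sign −
step 3: pivot 3 → sign +
step 4: row/col 4 already zero → sign 0
signature = (2, 2, 1)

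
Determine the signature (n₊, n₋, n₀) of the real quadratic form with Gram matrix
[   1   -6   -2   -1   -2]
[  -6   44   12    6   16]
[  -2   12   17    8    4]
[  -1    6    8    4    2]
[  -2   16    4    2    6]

Answer: (4, 0, 1)

Derivation:
step 0: pivot 1 → sign +
step 1: pivot 8 → sign +
step 2: pivot 13 → sign +
step 3: pivot 3/13 → sign +
step 4: row/col 4 already zero → sign 0
signature = (4, 0, 1)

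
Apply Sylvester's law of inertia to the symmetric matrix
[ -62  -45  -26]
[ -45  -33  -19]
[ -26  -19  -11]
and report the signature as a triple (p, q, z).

step 0: pivot -62 → sign −
step 1: pivot -21/62 → sign −
step 2: pivot -1/21 → sign −
signature = (0, 3, 0)

Answer: (0, 3, 0)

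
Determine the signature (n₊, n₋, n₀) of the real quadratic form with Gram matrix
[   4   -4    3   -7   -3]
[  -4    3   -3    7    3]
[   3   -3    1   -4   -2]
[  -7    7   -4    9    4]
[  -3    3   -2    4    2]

step 0: pivot 4 → sign +
step 1: pivot -1 → sign −
step 2: pivot -5/4 → sign −
step 3: pivot -2 → sign −
step 4: pivot 3/10 → sign +
signature = (2, 3, 0)

Answer: (2, 3, 0)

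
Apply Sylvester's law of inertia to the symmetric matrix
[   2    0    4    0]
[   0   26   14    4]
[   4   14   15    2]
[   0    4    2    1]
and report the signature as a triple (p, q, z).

step 0: pivot 2 → sign +
step 1: pivot 26 → sign +
step 2: pivot -7/13 → sign −
step 3: pivot 3/7 → sign +
signature = (3, 1, 0)

Answer: (3, 1, 0)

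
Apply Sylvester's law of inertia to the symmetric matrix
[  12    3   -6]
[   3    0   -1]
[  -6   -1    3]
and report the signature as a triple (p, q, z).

step 0: pivot 12 → sign +
step 1: pivot -3/4 → sign −
step 2: pivot 1/3 → sign +
signature = (2, 1, 0)

Answer: (2, 1, 0)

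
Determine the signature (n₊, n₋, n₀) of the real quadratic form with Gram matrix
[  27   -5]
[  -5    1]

Answer: (2, 0, 0)

Derivation:
step 0: pivot 27 → sign +
step 1: pivot 2/27 → sign +
signature = (2, 0, 0)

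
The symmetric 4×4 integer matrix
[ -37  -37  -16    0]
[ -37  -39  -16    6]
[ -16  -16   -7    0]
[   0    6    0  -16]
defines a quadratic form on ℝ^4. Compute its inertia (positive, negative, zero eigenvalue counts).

step 0: pivot -37 → sign −
step 1: pivot -2 → sign −
step 2: pivot -3/37 → sign −
step 3: pivot 2 → sign +
signature = (1, 3, 0)

Answer: (1, 3, 0)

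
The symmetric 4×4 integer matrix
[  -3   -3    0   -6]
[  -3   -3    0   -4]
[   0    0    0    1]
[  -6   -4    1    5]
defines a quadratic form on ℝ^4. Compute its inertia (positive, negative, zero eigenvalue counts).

step 0: pivot -3 → sign −
step 1: pivot 17 → sign +
step 2: pivot -1/17 → sign −
step 3: row/col 3 already zero → sign 0
signature = (1, 2, 1)

Answer: (1, 2, 1)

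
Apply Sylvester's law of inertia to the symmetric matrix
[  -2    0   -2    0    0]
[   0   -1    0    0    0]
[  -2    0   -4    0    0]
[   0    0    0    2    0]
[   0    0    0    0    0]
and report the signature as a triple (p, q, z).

step 0: pivot -2 → sign −
step 1: pivot -1 → sign −
step 2: pivot -2 → sign −
step 3: pivot 2 → sign +
step 4: row/col 4 already zero → sign 0
signature = (1, 3, 1)

Answer: (1, 3, 1)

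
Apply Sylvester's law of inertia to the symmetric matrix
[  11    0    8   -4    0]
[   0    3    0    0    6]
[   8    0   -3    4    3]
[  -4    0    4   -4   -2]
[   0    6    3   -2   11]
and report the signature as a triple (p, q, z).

Answer: (3, 2, 0)

Derivation:
step 0: pivot 11 → sign +
step 1: pivot 3 → sign +
step 2: pivot -97/11 → sign −
step 3: pivot -4/97 → sign −
step 4: pivot 3 → sign +
signature = (3, 2, 0)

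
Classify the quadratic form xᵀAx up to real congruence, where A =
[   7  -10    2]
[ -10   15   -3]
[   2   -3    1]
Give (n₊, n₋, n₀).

Answer: (3, 0, 0)

Derivation:
step 0: pivot 7 → sign +
step 1: pivot 5/7 → sign +
step 2: pivot 2/5 → sign +
signature = (3, 0, 0)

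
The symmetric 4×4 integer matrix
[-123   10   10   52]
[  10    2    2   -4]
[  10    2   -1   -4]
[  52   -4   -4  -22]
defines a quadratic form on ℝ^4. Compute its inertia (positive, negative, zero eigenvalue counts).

step 0: pivot -123 → sign −
step 1: pivot 346/123 → sign +
step 2: pivot -3 → sign −
step 3: pivot -6/173 → sign −
signature = (1, 3, 0)

Answer: (1, 3, 0)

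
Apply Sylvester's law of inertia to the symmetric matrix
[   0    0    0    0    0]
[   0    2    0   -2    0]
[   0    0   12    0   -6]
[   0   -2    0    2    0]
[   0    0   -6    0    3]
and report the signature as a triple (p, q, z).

step 0: pivot 2 → sign +
step 1: pivot 12 → sign +
step 2: row/col 2 already zero → sign 0
step 3: row/col 3 already zero → sign 0
step 4: row/col 4 already zero → sign 0
signature = (2, 0, 3)

Answer: (2, 0, 3)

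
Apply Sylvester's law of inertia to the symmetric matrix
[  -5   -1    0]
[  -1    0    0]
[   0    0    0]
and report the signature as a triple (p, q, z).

step 0: pivot -5 → sign −
step 1: pivot 1/5 → sign +
step 2: row/col 2 already zero → sign 0
signature = (1, 1, 1)

Answer: (1, 1, 1)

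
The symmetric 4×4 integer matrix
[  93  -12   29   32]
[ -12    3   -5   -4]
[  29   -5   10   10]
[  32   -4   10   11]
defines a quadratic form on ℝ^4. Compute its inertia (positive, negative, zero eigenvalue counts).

step 0: pivot 93 → sign +
step 1: pivot 45/31 → sign +
step 2: pivot -2/15 → sign −
step 3: pivot 1/9 → sign +
signature = (3, 1, 0)

Answer: (3, 1, 0)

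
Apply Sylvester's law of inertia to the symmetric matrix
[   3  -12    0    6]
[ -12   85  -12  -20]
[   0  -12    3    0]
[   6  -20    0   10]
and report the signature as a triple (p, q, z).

step 0: pivot 3 → sign +
step 1: pivot 37 → sign +
step 2: pivot -33/37 → sign −
step 3: pivot -6/11 → sign −
signature = (2, 2, 0)

Answer: (2, 2, 0)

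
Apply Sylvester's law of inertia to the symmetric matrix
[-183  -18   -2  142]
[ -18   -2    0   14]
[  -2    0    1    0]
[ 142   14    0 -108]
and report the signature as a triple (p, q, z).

step 0: pivot -183 → sign −
step 1: pivot -14/61 → sign −
step 2: pivot 25/21 → sign +
step 3: pivot 6/25 → sign +
signature = (2, 2, 0)

Answer: (2, 2, 0)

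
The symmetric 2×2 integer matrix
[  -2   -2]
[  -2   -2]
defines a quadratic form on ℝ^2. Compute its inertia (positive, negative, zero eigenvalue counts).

step 0: pivot -2 → sign −
step 1: row/col 1 already zero → sign 0
signature = (0, 1, 1)

Answer: (0, 1, 1)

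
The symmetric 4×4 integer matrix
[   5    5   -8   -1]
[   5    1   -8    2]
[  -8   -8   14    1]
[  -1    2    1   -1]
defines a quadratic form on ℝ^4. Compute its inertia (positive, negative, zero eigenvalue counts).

step 0: pivot 5 → sign +
step 1: pivot -4 → sign −
step 2: pivot 6/5 → sign +
step 3: pivot 3/4 → sign +
signature = (3, 1, 0)

Answer: (3, 1, 0)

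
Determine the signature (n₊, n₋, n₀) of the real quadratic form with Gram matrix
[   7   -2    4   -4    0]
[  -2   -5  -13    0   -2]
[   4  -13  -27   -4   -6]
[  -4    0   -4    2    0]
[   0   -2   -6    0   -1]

step 0: pivot 7 → sign +
step 1: pivot -39/7 → sign −
step 2: pivot -158/39 → sign −
step 3: pivot 6/79 → sign +
step 4: pivot 1/3 → sign +
signature = (3, 2, 0)

Answer: (3, 2, 0)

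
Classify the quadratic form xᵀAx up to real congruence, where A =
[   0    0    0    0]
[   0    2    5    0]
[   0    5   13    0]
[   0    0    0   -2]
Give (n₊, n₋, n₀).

step 0: pivot 2 → sign +
step 1: pivot 1/2 → sign +
step 2: pivot -2 → sign −
step 3: row/col 3 already zero → sign 0
signature = (2, 1, 1)

Answer: (2, 1, 1)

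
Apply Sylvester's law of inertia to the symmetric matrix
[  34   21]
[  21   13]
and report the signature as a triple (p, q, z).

step 0: pivot 34 → sign +
step 1: pivot 1/34 → sign +
signature = (2, 0, 0)

Answer: (2, 0, 0)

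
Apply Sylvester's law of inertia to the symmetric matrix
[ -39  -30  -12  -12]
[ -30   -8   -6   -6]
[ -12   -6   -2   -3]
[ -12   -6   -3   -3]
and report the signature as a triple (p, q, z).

Answer: (2, 1, 1)

Derivation:
step 0: pivot -39 → sign −
step 1: pivot 196/13 → sign +
step 2: pivot 1 → sign +
step 3: row/col 3 already zero → sign 0
signature = (2, 1, 1)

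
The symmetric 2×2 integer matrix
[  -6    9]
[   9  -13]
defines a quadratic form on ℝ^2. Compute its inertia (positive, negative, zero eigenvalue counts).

Answer: (1, 1, 0)

Derivation:
step 0: pivot -6 → sign −
step 1: pivot 1/2 → sign +
signature = (1, 1, 0)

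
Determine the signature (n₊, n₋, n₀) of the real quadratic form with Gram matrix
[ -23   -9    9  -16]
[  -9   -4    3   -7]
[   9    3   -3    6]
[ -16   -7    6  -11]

step 0: pivot -23 → sign −
step 1: pivot -11/23 → sign −
step 2: pivot 12/11 → sign +
step 3: pivot 1 → sign +
signature = (2, 2, 0)

Answer: (2, 2, 0)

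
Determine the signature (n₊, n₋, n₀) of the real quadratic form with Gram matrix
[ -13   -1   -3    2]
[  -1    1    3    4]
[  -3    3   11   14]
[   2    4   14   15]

step 0: pivot -13 → sign −
step 1: pivot 14/13 → sign +
step 2: pivot 2 → sign +
step 3: pivot -3/7 → sign −
signature = (2, 2, 0)

Answer: (2, 2, 0)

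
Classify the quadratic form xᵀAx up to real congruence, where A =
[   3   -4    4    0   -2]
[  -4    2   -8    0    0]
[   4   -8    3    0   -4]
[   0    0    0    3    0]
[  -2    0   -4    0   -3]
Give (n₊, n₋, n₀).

Answer: (3, 2, 0)

Derivation:
step 0: pivot 3 → sign +
step 1: pivot -10/3 → sign −
step 2: pivot -1/5 → sign −
step 3: pivot 3 → sign +
step 4: pivot 1 → sign +
signature = (3, 2, 0)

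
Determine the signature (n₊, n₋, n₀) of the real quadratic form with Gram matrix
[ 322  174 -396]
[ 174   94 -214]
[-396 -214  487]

step 0: pivot 322 → sign +
step 1: pivot -4/161 → sign −
step 2: row/col 2 already zero → sign 0
signature = (1, 1, 1)

Answer: (1, 1, 1)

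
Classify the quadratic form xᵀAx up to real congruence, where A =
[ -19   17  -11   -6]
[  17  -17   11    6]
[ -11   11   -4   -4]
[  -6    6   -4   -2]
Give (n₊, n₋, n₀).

step 0: pivot -19 → sign −
step 1: pivot -34/19 → sign −
step 2: pivot 53/17 → sign +
step 3: pivot 6/53 → sign +
signature = (2, 2, 0)

Answer: (2, 2, 0)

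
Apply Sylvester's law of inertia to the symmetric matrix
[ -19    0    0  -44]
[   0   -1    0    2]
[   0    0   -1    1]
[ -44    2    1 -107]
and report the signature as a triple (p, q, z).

Answer: (0, 4, 0)

Derivation:
step 0: pivot -19 → sign −
step 1: pivot -1 → sign −
step 2: pivot -1 → sign −
step 3: pivot -2/19 → sign −
signature = (0, 4, 0)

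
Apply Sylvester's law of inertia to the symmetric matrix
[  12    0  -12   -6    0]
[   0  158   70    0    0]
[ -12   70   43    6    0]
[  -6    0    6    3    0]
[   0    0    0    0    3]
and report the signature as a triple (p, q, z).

Answer: (3, 1, 1)

Derivation:
step 0: pivot 12 → sign +
step 1: pivot 158 → sign +
step 2: pivot -1/79 → sign −
step 3: pivot 3 → sign +
step 4: row/col 4 already zero → sign 0
signature = (3, 1, 1)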